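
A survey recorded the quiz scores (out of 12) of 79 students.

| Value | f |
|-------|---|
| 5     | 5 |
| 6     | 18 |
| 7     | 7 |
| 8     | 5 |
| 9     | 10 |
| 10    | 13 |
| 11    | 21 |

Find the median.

9

Cumulative frequencies: 5, 23, 30, 35, 45, 58, 79
n = 79, so the median is the value in position (n+1)/2 = 40.
Position 40 falls at value 9.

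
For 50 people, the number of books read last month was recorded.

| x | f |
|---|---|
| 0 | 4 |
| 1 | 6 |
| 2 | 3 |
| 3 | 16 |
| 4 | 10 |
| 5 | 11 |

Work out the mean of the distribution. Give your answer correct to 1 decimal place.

Values: 0, 1, 2, 3, 4, 5
Σfx = 4×0 + 6×1 + 3×2 + 16×3 + 10×4 + 11×5 = 155
n = Σf = 50
Mean = 155 / 50 = 3.1000

3.1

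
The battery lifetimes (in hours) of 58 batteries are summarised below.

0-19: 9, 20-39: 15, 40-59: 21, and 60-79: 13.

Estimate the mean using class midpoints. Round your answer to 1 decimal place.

Midpoints: 9.5, 29.5, 49.5, 69.5
Σfm = 9×9.5 + 15×29.5 + 21×49.5 + 13×69.5 = 2471
n = Σf = 58
Mean = 2471 / 58 = 42.6034

42.6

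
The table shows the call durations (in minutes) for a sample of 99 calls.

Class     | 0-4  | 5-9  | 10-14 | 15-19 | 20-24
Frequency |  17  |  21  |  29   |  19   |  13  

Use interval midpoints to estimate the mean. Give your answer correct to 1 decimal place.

11.5

Midpoints: 2, 7, 12, 17, 22
Σfm = 17×2 + 21×7 + 29×12 + 19×17 + 13×22 = 1138
n = Σf = 99
Mean = 1138 / 99 = 11.4949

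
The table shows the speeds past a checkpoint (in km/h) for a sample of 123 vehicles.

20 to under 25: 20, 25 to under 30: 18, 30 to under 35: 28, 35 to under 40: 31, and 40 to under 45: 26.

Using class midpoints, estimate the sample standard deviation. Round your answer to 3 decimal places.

6.834

Midpoints: 22.5, 27.5, 32.5, 37.5, 42.5
n = 123, Σfm = 4122.5, mean = 33.5163
Σfm² = 143868.75
Σf(m − x̄)² = Σfm² − (Σfm)²/n = 143868.75 − 4122.5²/123 = 5697.9675
Sample variance = 5697.9675 / 122 = 46.7047
Standard deviation = √46.7047 = 6.8341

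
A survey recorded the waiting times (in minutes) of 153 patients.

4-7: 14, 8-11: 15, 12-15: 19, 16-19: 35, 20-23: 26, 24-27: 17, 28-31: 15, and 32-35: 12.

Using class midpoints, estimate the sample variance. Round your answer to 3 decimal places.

Midpoints: 5.5, 9.5, 13.5, 17.5, 21.5, 25.5, 29.5, 33.5
n = 153, Σfm = 2925.5, mean = 19.1209
Σfm² = 65552.25
Σf(m − x̄)² = Σfm² − (Σfm)²/n = 65552.25 − 2925.5²/153 = 9614.0131
Sample variance = 9614.0131 / 152 = 63.2501

63.250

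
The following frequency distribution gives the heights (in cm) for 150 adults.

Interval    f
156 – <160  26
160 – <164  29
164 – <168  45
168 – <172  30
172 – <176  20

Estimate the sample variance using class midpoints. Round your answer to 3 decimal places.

26.007

Midpoints: 158, 162, 166, 170, 174
n = 150, Σfm = 24856, mean = 165.7067
Σfm² = 4122680
Σf(m − x̄)² = Σfm² − (Σfm)²/n = 4122680 − 24856²/150 = 3875.0933
Sample variance = 3875.0933 / 149 = 26.0073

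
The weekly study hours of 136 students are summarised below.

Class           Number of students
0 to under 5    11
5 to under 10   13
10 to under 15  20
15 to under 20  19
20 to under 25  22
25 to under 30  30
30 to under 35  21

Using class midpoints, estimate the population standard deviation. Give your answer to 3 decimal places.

9.295

Midpoints: 2.5, 7.5, 12.5, 17.5, 22.5, 27.5, 32.5
n = 136, Σfm = 2710, mean = 19.9265
Σfm² = 65750
Σf(m − x̄)² = Σfm² − (Σfm)²/n = 65750 − 2710²/136 = 11749.2647
Population variance = 11749.2647 / 136 = 86.3917
Standard deviation = √86.3917 = 9.2947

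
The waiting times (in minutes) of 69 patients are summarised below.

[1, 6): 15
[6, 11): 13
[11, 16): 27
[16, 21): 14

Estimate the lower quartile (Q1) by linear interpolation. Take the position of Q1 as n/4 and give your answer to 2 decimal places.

6.87

Cumulative frequencies: 15, 28, 55, 69
n = 69; position = n/4 = 17.25.
This falls in the class [6, 11): L = 6, F = 15, f = 13, h = 5.
Lower quartile ≈ 6 + ((17.25 − 15) / 13) × 5 = 6.8654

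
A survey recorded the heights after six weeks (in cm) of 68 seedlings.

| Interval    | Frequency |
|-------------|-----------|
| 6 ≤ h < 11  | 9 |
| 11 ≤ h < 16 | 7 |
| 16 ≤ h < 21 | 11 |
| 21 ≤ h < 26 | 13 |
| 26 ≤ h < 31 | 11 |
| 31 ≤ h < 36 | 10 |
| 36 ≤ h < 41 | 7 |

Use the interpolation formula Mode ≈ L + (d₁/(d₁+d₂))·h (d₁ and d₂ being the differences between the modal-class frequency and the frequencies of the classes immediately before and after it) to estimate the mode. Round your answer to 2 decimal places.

23.50

Modal class: 21 ≤ h < 26 (highest frequency 13).
d₁ = 13 − 11 = 2, d₂ = 13 − 11 = 2
Mode ≈ 21 + (2/(2+2)) × 5 = 21 + 2.5000 = 23.5000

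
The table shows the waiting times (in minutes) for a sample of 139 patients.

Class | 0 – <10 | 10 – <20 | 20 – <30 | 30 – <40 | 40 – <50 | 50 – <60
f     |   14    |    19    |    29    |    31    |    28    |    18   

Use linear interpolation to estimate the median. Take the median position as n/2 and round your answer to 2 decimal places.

32.42

Cumulative frequencies: 14, 33, 62, 93, 121, 139
n = 139; position = n/2 = 69.5.
This falls in the class 30 – <40: L = 30, F = 62, f = 31, h = 10.
Median ≈ 30 + ((69.5 − 62) / 31) × 10 = 32.4194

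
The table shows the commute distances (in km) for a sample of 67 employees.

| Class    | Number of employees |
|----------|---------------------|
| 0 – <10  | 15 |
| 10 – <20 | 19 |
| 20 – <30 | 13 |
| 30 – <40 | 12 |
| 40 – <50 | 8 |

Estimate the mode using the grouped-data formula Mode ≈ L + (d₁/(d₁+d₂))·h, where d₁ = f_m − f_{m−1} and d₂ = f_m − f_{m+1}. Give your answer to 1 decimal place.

14.0

Modal class: 10 – <20 (highest frequency 19).
d₁ = 19 − 15 = 4, d₂ = 19 − 13 = 6
Mode ≈ 10 + (4/(4+6)) × 10 = 10 + 4.0000 = 14.0000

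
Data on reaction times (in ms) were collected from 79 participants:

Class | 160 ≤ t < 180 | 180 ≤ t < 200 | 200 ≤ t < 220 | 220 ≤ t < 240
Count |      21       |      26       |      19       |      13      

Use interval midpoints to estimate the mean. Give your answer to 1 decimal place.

Midpoints: 170, 190, 210, 230
Σfm = 21×170 + 26×190 + 19×210 + 13×230 = 15490
n = Σf = 79
Mean = 15490 / 79 = 196.0759

196.1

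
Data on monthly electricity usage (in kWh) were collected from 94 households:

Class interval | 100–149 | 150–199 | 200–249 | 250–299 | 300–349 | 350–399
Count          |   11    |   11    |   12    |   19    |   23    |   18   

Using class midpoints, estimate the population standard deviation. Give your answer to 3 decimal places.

Midpoints: 124.5, 174.5, 224.5, 274.5, 324.5, 374.5
n = 94, Σfm = 25403, mean = 270.2447
Σfm² = 7488323.5
Σf(m − x̄)² = Σfm² − (Σfm)²/n = 7488323.5 − 25403²/94 = 623297.8723
Population variance = 623297.8723 / 94 = 6630.8284
Standard deviation = √6630.8284 = 81.4299

81.430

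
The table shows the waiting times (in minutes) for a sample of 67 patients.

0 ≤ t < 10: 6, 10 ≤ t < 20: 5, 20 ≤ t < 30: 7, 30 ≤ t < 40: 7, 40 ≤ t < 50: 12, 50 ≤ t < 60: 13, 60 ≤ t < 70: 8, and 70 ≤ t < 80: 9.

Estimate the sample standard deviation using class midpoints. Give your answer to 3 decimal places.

21.383

Midpoints: 5, 15, 25, 35, 45, 55, 65, 75
n = 67, Σfm = 2975, mean = 44.4030
Σfm² = 162275
Σf(m − x̄)² = Σfm² − (Σfm)²/n = 162275 − 2975²/67 = 30176.1194
Sample variance = 30176.1194 / 66 = 457.2139
Standard deviation = √457.2139 = 21.3826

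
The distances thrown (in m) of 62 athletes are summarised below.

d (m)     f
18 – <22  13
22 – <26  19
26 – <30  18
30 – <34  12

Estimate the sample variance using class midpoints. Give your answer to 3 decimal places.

17.163

Midpoints: 20, 24, 28, 32
n = 62, Σfm = 1604, mean = 25.8710
Σfm² = 42544
Σf(m − x̄)² = Σfm² − (Σfm)²/n = 42544 − 1604²/62 = 1046.9677
Sample variance = 1046.9677 / 61 = 17.1634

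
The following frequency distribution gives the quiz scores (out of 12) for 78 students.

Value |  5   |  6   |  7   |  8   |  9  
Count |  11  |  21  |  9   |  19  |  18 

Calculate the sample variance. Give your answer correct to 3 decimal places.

2.002

Values: 5, 6, 7, 8, 9
n = 78, Σfx = 558, mean = 7.1538
Σfx² = 4146
Σf(x − x̄)² = Σfx² − (Σfx)²/n = 4146 − 558²/78 = 154.1538
Sample variance = 154.1538 / 77 = 2.0020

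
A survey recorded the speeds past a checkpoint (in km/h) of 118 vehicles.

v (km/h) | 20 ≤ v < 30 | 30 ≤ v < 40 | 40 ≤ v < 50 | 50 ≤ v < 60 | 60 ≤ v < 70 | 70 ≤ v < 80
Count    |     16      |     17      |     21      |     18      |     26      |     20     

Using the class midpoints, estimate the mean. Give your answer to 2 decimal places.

Midpoints: 25, 35, 45, 55, 65, 75
Σfm = 16×25 + 17×35 + 21×45 + 18×55 + 26×65 + 20×75 = 6120
n = Σf = 118
Mean = 6120 / 118 = 51.8644

51.86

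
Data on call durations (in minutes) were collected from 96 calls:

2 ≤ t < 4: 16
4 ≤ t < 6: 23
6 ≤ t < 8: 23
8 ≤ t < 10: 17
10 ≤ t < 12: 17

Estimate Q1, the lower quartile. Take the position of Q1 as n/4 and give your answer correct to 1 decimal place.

4.7

Cumulative frequencies: 16, 39, 62, 79, 96
n = 96; position = n/4 = 24.
This falls in the class 4 ≤ t < 6: L = 4, F = 16, f = 23, h = 2.
Lower quartile ≈ 4 + ((24 − 16) / 23) × 2 = 4.6957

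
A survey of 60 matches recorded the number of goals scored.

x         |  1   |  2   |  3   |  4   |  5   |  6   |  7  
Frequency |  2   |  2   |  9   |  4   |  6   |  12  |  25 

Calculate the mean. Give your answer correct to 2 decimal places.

Values: 1, 2, 3, 4, 5, 6, 7
Σfx = 2×1 + 2×2 + 9×3 + 4×4 + 6×5 + 12×6 + 25×7 = 326
n = Σf = 60
Mean = 326 / 60 = 5.4333

5.43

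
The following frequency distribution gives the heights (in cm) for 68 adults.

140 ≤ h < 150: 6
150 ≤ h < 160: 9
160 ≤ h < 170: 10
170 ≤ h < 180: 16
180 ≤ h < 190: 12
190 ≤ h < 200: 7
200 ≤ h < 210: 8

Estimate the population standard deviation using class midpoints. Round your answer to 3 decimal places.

17.647

Midpoints: 145, 155, 165, 175, 185, 195, 205
n = 68, Σfm = 11940, mean = 175.5882
Σfm² = 2117700
Σf(m − x̄)² = Σfm² − (Σfm)²/n = 2117700 − 11940²/68 = 21176.4706
Population variance = 21176.4706 / 68 = 311.4187
Standard deviation = √311.4187 = 17.6471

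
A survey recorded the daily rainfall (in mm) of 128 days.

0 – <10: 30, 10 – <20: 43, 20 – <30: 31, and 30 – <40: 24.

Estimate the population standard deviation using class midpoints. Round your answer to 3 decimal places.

Midpoints: 5, 15, 25, 35
n = 128, Σfm = 2410, mean = 18.8281
Σfm² = 59200
Σf(m − x̄)² = Σfm² − (Σfm)²/n = 59200 − 2410²/128 = 13824.2188
Population variance = 13824.2188 / 128 = 108.0017
Standard deviation = √108.0017 = 10.3924

10.392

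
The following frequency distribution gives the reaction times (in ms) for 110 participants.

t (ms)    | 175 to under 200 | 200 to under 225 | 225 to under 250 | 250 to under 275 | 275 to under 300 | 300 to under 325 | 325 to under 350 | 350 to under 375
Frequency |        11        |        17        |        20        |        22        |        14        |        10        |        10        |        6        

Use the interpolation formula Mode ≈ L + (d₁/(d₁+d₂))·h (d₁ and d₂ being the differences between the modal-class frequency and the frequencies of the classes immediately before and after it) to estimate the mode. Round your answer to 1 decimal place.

255.0

Modal class: 250 to under 275 (highest frequency 22).
d₁ = 22 − 20 = 2, d₂ = 22 − 14 = 8
Mode ≈ 250 + (2/(2+8)) × 25 = 250 + 5.0000 = 255.0000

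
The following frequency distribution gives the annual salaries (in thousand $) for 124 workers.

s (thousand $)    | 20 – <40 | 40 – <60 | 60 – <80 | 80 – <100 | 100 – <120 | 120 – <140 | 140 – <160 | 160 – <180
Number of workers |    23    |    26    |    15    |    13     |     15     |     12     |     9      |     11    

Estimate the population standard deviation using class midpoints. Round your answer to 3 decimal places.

Midpoints: 30, 50, 70, 90, 110, 130, 150, 170
n = 124, Σfm = 10640, mean = 85.8065
Σfm² = 1169200
Σf(m − x̄)² = Σfm² − (Σfm)²/n = 1169200 − 10640²/124 = 256219.3548
Population variance = 256219.3548 / 124 = 2066.2851
Standard deviation = √2066.2851 = 45.4564

45.456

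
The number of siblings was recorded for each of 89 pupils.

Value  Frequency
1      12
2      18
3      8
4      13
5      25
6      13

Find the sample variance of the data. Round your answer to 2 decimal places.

2.90

Values: 1, 2, 3, 4, 5, 6
n = 89, Σfx = 327, mean = 3.6742
Σfx² = 1457
Σf(x − x̄)² = Σfx² − (Σfx)²/n = 1457 − 327²/89 = 255.5506
Sample variance = 255.5506 / 88 = 2.9040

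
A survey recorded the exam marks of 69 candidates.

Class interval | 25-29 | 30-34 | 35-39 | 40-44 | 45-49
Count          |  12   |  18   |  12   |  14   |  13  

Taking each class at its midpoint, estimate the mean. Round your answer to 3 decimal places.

Midpoints: 27, 32, 37, 42, 47
Σfm = 12×27 + 18×32 + 12×37 + 14×42 + 13×47 = 2543
n = Σf = 69
Mean = 2543 / 69 = 36.8551

36.855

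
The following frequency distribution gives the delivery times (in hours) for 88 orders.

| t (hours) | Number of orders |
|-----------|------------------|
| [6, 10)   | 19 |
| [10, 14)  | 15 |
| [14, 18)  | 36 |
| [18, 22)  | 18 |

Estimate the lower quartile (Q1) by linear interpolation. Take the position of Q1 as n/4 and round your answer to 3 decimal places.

10.800

Cumulative frequencies: 19, 34, 70, 88
n = 88; position = n/4 = 22.
This falls in the class [10, 14): L = 10, F = 19, f = 15, h = 4.
Lower quartile ≈ 10 + ((22 − 19) / 15) × 4 = 10.8000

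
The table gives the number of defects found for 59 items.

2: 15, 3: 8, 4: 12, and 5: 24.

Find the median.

Cumulative frequencies: 15, 23, 35, 59
n = 59, so the median is the value in position (n+1)/2 = 30.
Position 30 falls at value 4.

4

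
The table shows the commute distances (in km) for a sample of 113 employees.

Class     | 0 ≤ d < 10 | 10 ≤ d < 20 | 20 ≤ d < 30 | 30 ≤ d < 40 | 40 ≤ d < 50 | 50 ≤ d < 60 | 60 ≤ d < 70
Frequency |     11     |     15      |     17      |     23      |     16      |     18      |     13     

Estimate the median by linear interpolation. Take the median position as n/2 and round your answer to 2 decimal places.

35.87

Cumulative frequencies: 11, 26, 43, 66, 82, 100, 113
n = 113; position = n/2 = 56.5.
This falls in the class 30 ≤ d < 40: L = 30, F = 43, f = 23, h = 10.
Median ≈ 30 + ((56.5 − 43) / 23) × 10 = 35.8696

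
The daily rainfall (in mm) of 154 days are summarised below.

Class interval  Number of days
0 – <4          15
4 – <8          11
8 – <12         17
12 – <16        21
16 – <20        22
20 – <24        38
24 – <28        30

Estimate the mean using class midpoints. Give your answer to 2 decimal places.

16.70

Midpoints: 2, 6, 10, 14, 18, 22, 26
Σfm = 15×2 + 11×6 + 17×10 + 21×14 + 22×18 + 38×22 + 30×26 = 2572
n = Σf = 154
Mean = 2572 / 154 = 16.7013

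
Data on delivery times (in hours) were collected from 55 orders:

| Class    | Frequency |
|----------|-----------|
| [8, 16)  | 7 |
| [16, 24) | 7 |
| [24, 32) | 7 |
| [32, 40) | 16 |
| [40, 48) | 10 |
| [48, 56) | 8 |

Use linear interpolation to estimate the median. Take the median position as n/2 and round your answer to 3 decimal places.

35.250

Cumulative frequencies: 7, 14, 21, 37, 47, 55
n = 55; position = n/2 = 27.5.
This falls in the class [32, 40): L = 32, F = 21, f = 16, h = 8.
Median ≈ 32 + ((27.5 − 21) / 16) × 8 = 35.2500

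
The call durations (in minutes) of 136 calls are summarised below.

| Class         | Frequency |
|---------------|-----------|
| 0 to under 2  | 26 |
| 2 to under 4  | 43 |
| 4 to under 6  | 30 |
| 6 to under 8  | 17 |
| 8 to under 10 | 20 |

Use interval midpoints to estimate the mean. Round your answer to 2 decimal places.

4.44

Midpoints: 1, 3, 5, 7, 9
Σfm = 26×1 + 43×3 + 30×5 + 17×7 + 20×9 = 604
n = Σf = 136
Mean = 604 / 136 = 4.4412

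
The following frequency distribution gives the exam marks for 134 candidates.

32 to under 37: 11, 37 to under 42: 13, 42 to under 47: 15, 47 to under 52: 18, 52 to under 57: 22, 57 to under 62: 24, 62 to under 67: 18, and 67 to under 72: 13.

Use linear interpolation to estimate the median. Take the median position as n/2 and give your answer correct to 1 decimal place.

Cumulative frequencies: 11, 24, 39, 57, 79, 103, 121, 134
n = 134; position = n/2 = 67.
This falls in the class 52 to under 57: L = 52, F = 57, f = 22, h = 5.
Median ≈ 52 + ((67 − 57) / 22) × 5 = 54.2727

54.3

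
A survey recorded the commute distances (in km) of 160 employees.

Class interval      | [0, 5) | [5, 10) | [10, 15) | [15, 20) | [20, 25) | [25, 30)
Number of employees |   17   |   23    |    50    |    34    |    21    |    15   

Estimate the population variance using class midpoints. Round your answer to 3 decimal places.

Midpoints: 2.5, 7.5, 12.5, 17.5, 22.5, 27.5
n = 160, Σfm = 2320, mean = 14.5000
Σfm² = 41600
Σf(m − x̄)² = Σfm² − (Σfm)²/n = 41600 − 2320²/160 = 7960.0000
Population variance = 7960.0000 / 160 = 49.7500

49.750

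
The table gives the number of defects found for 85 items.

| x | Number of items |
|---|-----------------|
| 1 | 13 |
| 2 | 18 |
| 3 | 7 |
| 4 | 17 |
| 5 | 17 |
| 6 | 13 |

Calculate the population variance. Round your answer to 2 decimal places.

Values: 1, 2, 3, 4, 5, 6
n = 85, Σfx = 301, mean = 3.5412
Σfx² = 1313
Σf(x − x̄)² = Σfx² − (Σfx)²/n = 1313 − 301²/85 = 247.1059
Population variance = 247.1059 / 85 = 2.9071

2.91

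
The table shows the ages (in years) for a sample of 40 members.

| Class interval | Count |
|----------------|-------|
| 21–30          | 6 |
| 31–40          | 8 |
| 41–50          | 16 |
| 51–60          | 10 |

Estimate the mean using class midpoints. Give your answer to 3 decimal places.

Midpoints: 25.5, 35.5, 45.5, 55.5
Σfm = 6×25.5 + 8×35.5 + 16×45.5 + 10×55.5 = 1720
n = Σf = 40
Mean = 1720 / 40 = 43.0000

43.000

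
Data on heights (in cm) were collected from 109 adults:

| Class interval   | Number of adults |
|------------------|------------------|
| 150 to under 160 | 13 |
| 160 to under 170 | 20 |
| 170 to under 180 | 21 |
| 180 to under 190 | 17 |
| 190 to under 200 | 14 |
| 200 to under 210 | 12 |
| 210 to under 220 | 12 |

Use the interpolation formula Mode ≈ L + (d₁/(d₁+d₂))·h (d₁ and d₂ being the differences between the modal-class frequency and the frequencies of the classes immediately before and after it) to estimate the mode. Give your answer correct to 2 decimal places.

172.00

Modal class: 170 to under 180 (highest frequency 21).
d₁ = 21 − 20 = 1, d₂ = 21 − 17 = 4
Mode ≈ 170 + (1/(1+4)) × 10 = 170 + 2.0000 = 172.0000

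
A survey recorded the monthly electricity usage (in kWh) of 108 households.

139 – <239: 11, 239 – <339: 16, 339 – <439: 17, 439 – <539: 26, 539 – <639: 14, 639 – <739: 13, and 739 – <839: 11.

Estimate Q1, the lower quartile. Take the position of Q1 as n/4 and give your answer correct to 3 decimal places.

339.000

Cumulative frequencies: 11, 27, 44, 70, 84, 97, 108
n = 108; position = n/4 = 27.
This falls in the class 239 – <339: L = 239, F = 11, f = 16, h = 100.
Lower quartile ≈ 239 + ((27 − 11) / 16) × 100 = 339.0000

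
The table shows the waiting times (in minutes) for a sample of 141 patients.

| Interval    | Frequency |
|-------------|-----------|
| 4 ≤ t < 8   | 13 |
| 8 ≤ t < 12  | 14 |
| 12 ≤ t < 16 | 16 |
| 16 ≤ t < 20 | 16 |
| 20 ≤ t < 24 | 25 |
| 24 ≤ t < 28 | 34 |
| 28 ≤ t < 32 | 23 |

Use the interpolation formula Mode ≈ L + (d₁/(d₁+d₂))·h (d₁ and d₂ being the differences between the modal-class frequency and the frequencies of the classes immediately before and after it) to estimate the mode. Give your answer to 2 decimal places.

25.80

Modal class: 24 ≤ t < 28 (highest frequency 34).
d₁ = 34 − 25 = 9, d₂ = 34 − 23 = 11
Mode ≈ 24 + (9/(9+11)) × 4 = 24 + 1.8000 = 25.8000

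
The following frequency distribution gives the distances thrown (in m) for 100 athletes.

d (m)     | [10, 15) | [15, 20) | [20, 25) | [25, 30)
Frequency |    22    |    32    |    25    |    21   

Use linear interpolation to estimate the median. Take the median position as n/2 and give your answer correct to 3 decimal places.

Cumulative frequencies: 22, 54, 79, 100
n = 100; position = n/2 = 50.
This falls in the class [15, 20): L = 15, F = 22, f = 32, h = 5.
Median ≈ 15 + ((50 − 22) / 32) × 5 = 19.3750

19.375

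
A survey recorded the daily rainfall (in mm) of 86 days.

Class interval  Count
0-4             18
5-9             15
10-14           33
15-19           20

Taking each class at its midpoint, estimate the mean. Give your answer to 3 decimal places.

10.198

Midpoints: 2, 7, 12, 17
Σfm = 18×2 + 15×7 + 33×12 + 20×17 = 877
n = Σf = 86
Mean = 877 / 86 = 10.1977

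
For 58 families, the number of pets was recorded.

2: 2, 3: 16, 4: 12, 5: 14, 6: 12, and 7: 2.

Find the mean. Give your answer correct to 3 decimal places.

4.414

Values: 2, 3, 4, 5, 6, 7
Σfx = 2×2 + 16×3 + 12×4 + 14×5 + 12×6 + 2×7 = 256
n = Σf = 58
Mean = 256 / 58 = 4.4138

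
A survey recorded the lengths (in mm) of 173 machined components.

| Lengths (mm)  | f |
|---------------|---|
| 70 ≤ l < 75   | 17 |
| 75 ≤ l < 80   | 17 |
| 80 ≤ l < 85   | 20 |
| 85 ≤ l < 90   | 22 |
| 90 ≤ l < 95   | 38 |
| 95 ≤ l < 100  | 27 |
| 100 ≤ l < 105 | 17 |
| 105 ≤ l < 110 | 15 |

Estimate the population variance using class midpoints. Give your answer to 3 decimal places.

104.694

Midpoints: 72.5, 77.5, 82.5, 87.5, 92.5, 97.5, 102.5, 107.5
n = 173, Σfm = 15627.5, mean = 90.3324
Σfm² = 1429781.25
Σf(m − x̄)² = Σfm² − (Σfm)²/n = 1429781.25 − 15627.5²/173 = 18112.1387
Population variance = 18112.1387 / 173 = 104.6944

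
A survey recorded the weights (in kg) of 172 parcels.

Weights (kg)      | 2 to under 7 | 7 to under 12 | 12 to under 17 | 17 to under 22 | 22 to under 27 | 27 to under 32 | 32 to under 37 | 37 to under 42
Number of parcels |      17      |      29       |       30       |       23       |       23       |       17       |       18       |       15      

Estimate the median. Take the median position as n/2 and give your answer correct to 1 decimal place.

Cumulative frequencies: 17, 46, 76, 99, 122, 139, 157, 172
n = 172; position = n/2 = 86.
This falls in the class 17 to under 22: L = 17, F = 76, f = 23, h = 5.
Median ≈ 17 + ((86 − 76) / 23) × 5 = 19.1739

19.2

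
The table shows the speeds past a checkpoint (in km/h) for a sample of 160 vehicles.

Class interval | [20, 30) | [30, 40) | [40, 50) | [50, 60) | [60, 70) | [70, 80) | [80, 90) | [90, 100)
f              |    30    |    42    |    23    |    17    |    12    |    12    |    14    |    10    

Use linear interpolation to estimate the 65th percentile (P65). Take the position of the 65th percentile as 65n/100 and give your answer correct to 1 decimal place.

Cumulative frequencies: 30, 72, 95, 112, 124, 136, 150, 160
n = 160; position = 65n/100 = 104.
This falls in the class [50, 60): L = 50, F = 95, f = 17, h = 10.
65th percentile ≈ 50 + ((104 − 95) / 17) × 10 = 55.2941

55.3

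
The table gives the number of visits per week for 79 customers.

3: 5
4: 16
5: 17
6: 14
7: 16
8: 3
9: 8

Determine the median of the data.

Cumulative frequencies: 5, 21, 38, 52, 68, 71, 79
n = 79, so the median is the value in position (n+1)/2 = 40.
Position 40 falls at value 6.

6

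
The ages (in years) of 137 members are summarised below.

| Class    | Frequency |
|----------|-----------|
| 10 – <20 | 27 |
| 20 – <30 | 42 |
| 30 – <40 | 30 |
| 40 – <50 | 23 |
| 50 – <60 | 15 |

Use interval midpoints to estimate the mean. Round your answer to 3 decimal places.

Midpoints: 15, 25, 35, 45, 55
Σfm = 27×15 + 42×25 + 30×35 + 23×45 + 15×55 = 4365
n = Σf = 137
Mean = 4365 / 137 = 31.8613

31.861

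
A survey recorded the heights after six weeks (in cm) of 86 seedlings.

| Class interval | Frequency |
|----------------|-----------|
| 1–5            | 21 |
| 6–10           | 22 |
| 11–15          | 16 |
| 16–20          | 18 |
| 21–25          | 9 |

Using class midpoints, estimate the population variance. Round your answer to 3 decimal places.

43.862

Midpoints: 3, 8, 13, 18, 23
n = 86, Σfm = 978, mean = 11.3721
Σfm² = 14894
Σf(m − x̄)² = Σfm² − (Σfm)²/n = 14894 − 978²/86 = 3772.0930
Population variance = 3772.0930 / 86 = 43.8615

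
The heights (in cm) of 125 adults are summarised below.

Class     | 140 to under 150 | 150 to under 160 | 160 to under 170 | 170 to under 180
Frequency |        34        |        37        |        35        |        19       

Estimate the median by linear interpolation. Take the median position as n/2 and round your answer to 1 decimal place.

Cumulative frequencies: 34, 71, 106, 125
n = 125; position = n/2 = 62.5.
This falls in the class 150 to under 160: L = 150, F = 34, f = 37, h = 10.
Median ≈ 150 + ((62.5 − 34) / 37) × 10 = 157.7027

157.7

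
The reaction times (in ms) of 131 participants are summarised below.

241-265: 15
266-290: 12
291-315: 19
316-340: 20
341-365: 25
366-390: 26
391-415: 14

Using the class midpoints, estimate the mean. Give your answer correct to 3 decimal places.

333.916

Midpoints: 253, 278, 303, 328, 353, 378, 403
Σfm = 15×253 + 12×278 + 19×303 + 20×328 + 25×353 + 26×378 + 14×403 = 43743
n = Σf = 131
Mean = 43743 / 131 = 333.9160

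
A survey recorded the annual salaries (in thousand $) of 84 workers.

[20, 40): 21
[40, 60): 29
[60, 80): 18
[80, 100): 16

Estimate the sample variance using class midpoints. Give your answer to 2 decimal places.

Midpoints: 30, 50, 70, 90
n = 84, Σfm = 4780, mean = 56.9048
Σfm² = 309200
Σf(m − x̄)² = Σfm² − (Σfm)²/n = 309200 − 4780²/84 = 37195.2381
Sample variance = 37195.2381 / 83 = 448.1354

448.14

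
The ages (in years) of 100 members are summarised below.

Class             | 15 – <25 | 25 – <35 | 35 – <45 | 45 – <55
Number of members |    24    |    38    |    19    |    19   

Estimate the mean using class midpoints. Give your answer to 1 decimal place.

33.3

Midpoints: 20, 30, 40, 50
Σfm = 24×20 + 38×30 + 19×40 + 19×50 = 3330
n = Σf = 100
Mean = 3330 / 100 = 33.3000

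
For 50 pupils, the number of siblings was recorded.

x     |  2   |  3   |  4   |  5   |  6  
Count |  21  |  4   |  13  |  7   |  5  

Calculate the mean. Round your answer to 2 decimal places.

3.42

Values: 2, 3, 4, 5, 6
Σfx = 21×2 + 4×3 + 13×4 + 7×5 + 5×6 = 171
n = Σf = 50
Mean = 171 / 50 = 3.4200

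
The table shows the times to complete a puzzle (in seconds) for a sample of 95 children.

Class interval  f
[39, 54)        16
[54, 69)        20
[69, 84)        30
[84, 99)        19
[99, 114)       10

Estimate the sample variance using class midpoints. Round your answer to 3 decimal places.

338.029

Midpoints: 46.5, 61.5, 76.5, 91.5, 106.5
n = 95, Σfm = 7072.5, mean = 74.4474
Σfm² = 558303.75
Σf(m − x̄)² = Σfm² − (Σfm)²/n = 558303.75 − 7072.5²/95 = 31774.7368
Sample variance = 31774.7368 / 94 = 338.0291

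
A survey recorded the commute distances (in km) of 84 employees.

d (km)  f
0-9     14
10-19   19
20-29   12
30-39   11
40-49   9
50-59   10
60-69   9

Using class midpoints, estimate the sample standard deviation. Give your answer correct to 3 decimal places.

19.896

Midpoints: 4.5, 14.5, 24.5, 34.5, 44.5, 54.5, 64.5
n = 84, Σfm = 2538, mean = 30.2143
Σfm² = 109541
Σf(m − x̄)² = Σfm² − (Σfm)²/n = 109541 − 2538²/84 = 32857.1429
Sample variance = 32857.1429 / 83 = 395.8692
Standard deviation = √395.8692 = 19.8965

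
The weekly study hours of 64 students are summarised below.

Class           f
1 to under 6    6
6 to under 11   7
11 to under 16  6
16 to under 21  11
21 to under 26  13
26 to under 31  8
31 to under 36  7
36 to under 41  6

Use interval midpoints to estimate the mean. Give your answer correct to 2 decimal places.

21.31

Midpoints: 3.5, 8.5, 13.5, 18.5, 23.5, 28.5, 33.5, 38.5
Σfm = 6×3.5 + 7×8.5 + 6×13.5 + 11×18.5 + 13×23.5 + 8×28.5 + 7×33.5 + 6×38.5 = 1364
n = Σf = 64
Mean = 1364 / 64 = 21.3125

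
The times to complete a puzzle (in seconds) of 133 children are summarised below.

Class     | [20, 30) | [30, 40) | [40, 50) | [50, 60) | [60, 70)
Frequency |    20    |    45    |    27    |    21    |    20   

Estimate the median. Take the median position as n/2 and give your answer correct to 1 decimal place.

Cumulative frequencies: 20, 65, 92, 113, 133
n = 133; position = n/2 = 66.5.
This falls in the class [40, 50): L = 40, F = 65, f = 27, h = 10.
Median ≈ 40 + ((66.5 − 65) / 27) × 10 = 40.5556

40.6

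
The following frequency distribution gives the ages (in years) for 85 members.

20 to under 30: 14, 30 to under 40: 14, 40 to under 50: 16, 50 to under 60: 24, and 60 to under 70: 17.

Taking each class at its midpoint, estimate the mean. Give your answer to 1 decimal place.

Midpoints: 25, 35, 45, 55, 65
Σfm = 14×25 + 14×35 + 16×45 + 24×55 + 17×65 = 3985
n = Σf = 85
Mean = 3985 / 85 = 46.8824

46.9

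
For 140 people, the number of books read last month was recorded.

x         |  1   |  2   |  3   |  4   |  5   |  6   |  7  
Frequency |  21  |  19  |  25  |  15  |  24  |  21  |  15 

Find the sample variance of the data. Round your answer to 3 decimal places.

Values: 1, 2, 3, 4, 5, 6, 7
n = 140, Σfx = 545, mean = 3.8929
Σfx² = 2653
Σf(x − x̄)² = Σfx² − (Σfx)²/n = 2653 − 545²/140 = 531.3929
Sample variance = 531.3929 / 139 = 3.8230

3.823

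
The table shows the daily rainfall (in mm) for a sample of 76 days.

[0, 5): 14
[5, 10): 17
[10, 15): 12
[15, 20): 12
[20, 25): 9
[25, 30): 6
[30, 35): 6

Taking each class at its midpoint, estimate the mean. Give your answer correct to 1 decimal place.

Midpoints: 2.5, 7.5, 12.5, 17.5, 22.5, 27.5, 32.5
Σfm = 14×2.5 + 17×7.5 + 12×12.5 + 12×17.5 + 9×22.5 + 6×27.5 + 6×32.5 = 1085
n = Σf = 76
Mean = 1085 / 76 = 14.2763

14.3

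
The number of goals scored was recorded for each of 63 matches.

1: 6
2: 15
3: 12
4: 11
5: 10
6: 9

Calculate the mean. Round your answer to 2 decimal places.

3.49

Values: 1, 2, 3, 4, 5, 6
Σfx = 6×1 + 15×2 + 12×3 + 11×4 + 10×5 + 9×6 = 220
n = Σf = 63
Mean = 220 / 63 = 3.4921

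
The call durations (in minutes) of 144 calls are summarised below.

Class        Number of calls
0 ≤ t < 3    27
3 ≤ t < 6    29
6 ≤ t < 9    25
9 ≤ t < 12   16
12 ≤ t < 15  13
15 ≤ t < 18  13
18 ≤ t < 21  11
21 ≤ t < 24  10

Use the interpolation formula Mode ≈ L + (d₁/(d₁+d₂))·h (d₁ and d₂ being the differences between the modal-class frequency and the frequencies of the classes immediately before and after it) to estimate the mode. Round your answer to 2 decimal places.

4.00

Modal class: 3 ≤ t < 6 (highest frequency 29).
d₁ = 29 − 27 = 2, d₂ = 29 − 25 = 4
Mode ≈ 3 + (2/(2+4)) × 3 = 3 + 1.0000 = 4.0000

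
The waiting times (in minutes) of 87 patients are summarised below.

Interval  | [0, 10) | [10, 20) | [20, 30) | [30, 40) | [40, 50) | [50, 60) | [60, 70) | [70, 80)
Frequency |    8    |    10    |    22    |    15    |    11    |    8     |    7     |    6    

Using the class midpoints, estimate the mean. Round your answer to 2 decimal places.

Midpoints: 5, 15, 25, 35, 45, 55, 65, 75
Σfm = 8×5 + 10×15 + 22×25 + 15×35 + 11×45 + 8×55 + 7×65 + 6×75 = 3105
n = Σf = 87
Mean = 3105 / 87 = 35.6897

35.69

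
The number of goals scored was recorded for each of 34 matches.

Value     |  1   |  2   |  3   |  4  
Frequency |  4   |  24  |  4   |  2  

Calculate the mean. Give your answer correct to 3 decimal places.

Values: 1, 2, 3, 4
Σfx = 4×1 + 24×2 + 4×3 + 2×4 = 72
n = Σf = 34
Mean = 72 / 34 = 2.1176

2.118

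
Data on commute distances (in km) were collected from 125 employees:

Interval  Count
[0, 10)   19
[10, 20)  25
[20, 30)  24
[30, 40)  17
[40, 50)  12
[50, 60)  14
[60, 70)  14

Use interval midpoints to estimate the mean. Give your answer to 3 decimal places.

31.080

Midpoints: 5, 15, 25, 35, 45, 55, 65
Σfm = 19×5 + 25×15 + 24×25 + 17×35 + 12×45 + 14×55 + 14×65 = 3885
n = Σf = 125
Mean = 3885 / 125 = 31.0800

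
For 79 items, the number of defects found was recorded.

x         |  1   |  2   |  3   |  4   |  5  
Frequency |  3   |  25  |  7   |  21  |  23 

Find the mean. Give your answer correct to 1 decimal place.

3.5

Values: 1, 2, 3, 4, 5
Σfx = 3×1 + 25×2 + 7×3 + 21×4 + 23×5 = 273
n = Σf = 79
Mean = 273 / 79 = 3.4557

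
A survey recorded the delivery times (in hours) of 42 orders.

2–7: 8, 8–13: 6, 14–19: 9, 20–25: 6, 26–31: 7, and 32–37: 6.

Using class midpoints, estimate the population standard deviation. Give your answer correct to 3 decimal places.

Midpoints: 4.5, 10.5, 16.5, 22.5, 28.5, 34.5
n = 42, Σfm = 789, mean = 18.7857
Σfm² = 19138.5
Σf(m − x̄)² = Σfm² − (Σfm)²/n = 19138.5 − 789²/42 = 4316.5714
Population variance = 4316.5714 / 42 = 102.7755
Standard deviation = √102.7755 = 10.1378

10.138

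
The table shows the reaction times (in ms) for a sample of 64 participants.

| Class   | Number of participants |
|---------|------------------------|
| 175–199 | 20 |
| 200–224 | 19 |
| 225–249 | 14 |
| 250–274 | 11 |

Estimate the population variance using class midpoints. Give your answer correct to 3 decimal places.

Midpoints: 187, 212, 237, 262
n = 64, Σfm = 13968, mean = 218.2500
Σfm² = 3094766
Σf(m − x̄)² = Σfm² − (Σfm)²/n = 3094766 − 13968²/64 = 46250.0000
Population variance = 46250.0000 / 64 = 722.6562

722.656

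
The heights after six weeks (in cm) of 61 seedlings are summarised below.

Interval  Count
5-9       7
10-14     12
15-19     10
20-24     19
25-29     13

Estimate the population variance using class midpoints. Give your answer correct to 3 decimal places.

43.066

Midpoints: 7, 12, 17, 22, 27
n = 61, Σfm = 1132, mean = 18.5574
Σfm² = 23634
Σf(m − x̄)² = Σfm² − (Σfm)²/n = 23634 − 1132²/61 = 2627.0492
Population variance = 2627.0492 / 61 = 43.0664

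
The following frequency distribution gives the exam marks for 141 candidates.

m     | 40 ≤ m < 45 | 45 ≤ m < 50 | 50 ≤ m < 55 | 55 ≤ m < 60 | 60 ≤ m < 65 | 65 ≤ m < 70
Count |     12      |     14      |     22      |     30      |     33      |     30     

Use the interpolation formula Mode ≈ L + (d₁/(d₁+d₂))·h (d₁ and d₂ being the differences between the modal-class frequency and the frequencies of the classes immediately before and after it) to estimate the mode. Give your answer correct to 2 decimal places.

Modal class: 60 ≤ m < 65 (highest frequency 33).
d₁ = 33 − 30 = 3, d₂ = 33 − 30 = 3
Mode ≈ 60 + (3/(3+3)) × 5 = 60 + 2.5000 = 62.5000

62.50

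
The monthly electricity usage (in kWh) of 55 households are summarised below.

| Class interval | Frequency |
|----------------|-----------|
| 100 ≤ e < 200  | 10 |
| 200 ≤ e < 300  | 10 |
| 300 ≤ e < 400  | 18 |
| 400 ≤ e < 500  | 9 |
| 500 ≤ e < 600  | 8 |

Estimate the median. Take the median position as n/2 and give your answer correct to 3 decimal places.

341.667

Cumulative frequencies: 10, 20, 38, 47, 55
n = 55; position = n/2 = 27.5.
This falls in the class 300 ≤ e < 400: L = 300, F = 20, f = 18, h = 100.
Median ≈ 300 + ((27.5 − 20) / 18) × 100 = 341.6667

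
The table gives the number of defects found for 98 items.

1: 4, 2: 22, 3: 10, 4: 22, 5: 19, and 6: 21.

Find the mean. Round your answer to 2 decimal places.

Values: 1, 2, 3, 4, 5, 6
Σfx = 4×1 + 22×2 + 10×3 + 22×4 + 19×5 + 21×6 = 387
n = Σf = 98
Mean = 387 / 98 = 3.9490

3.95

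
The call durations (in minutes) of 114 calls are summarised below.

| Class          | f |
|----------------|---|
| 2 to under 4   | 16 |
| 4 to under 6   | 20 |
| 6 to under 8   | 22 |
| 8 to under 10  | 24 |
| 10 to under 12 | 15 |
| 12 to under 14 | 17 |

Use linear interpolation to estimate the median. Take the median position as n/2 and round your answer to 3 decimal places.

7.909

Cumulative frequencies: 16, 36, 58, 82, 97, 114
n = 114; position = n/2 = 57.
This falls in the class 6 to under 8: L = 6, F = 36, f = 22, h = 2.
Median ≈ 6 + ((57 − 36) / 22) × 2 = 7.9091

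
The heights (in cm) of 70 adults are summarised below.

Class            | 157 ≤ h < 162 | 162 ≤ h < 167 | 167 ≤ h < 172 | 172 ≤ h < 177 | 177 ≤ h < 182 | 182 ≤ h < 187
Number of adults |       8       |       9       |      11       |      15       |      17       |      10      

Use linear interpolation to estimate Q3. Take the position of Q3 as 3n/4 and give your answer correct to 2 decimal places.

179.79

Cumulative frequencies: 8, 17, 28, 43, 60, 70
n = 70; position = 3n/4 = 52.5.
This falls in the class 177 ≤ h < 182: L = 177, F = 43, f = 17, h = 5.
Upper quartile ≈ 177 + ((52.5 − 43) / 17) × 5 = 179.7941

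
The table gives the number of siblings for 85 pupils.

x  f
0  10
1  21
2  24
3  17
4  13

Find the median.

Cumulative frequencies: 10, 31, 55, 72, 85
n = 85, so the median is the value in position (n+1)/2 = 43.
Position 43 falls at value 2.

2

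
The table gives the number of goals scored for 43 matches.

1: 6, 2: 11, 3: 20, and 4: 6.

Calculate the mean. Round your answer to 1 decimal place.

Values: 1, 2, 3, 4
Σfx = 6×1 + 11×2 + 20×3 + 6×4 = 112
n = Σf = 43
Mean = 112 / 43 = 2.6047

2.6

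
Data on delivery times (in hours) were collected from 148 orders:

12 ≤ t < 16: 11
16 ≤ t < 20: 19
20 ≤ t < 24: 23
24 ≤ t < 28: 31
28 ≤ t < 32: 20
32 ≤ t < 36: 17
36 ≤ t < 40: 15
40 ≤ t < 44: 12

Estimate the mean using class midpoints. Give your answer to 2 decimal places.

27.43

Midpoints: 14, 18, 22, 26, 30, 34, 38, 42
Σfm = 11×14 + 19×18 + 23×22 + 31×26 + 20×30 + 17×34 + 15×38 + 12×42 = 4060
n = Σf = 148
Mean = 4060 / 148 = 27.4324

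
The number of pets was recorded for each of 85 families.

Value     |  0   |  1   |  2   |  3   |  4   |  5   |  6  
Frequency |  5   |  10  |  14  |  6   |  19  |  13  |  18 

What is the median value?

Cumulative frequencies: 5, 15, 29, 35, 54, 67, 85
n = 85, so the median is the value in position (n+1)/2 = 43.
Position 43 falls at value 4.

4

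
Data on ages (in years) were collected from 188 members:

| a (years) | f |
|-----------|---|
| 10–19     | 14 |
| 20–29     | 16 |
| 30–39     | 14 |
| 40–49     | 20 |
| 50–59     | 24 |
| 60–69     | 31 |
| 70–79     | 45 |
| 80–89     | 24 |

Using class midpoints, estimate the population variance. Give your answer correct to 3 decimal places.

458.542

Midpoints: 14.5, 24.5, 34.5, 44.5, 54.5, 64.5, 74.5, 84.5
n = 188, Σfm = 10656, mean = 56.6809
Σfm² = 690197
Σf(m − x̄)² = Σfm² − (Σfm)²/n = 690197 − 10656²/188 = 86205.8511
Population variance = 86205.8511 / 188 = 458.5418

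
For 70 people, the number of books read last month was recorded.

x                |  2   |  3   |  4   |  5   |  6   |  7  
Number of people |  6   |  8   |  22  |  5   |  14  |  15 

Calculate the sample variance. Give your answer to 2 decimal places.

2.61

Values: 2, 3, 4, 5, 6, 7
n = 70, Σfx = 338, mean = 4.8286
Σfx² = 1812
Σf(x − x̄)² = Σfx² − (Σfx)²/n = 1812 − 338²/70 = 179.9429
Sample variance = 179.9429 / 69 = 2.6079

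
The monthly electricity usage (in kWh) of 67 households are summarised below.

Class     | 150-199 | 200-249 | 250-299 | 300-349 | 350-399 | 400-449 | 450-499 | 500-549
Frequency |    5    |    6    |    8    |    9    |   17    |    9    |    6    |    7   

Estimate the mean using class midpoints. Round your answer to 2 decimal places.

358.83

Midpoints: 174.5, 224.5, 274.5, 324.5, 374.5, 424.5, 474.5, 524.5
Σfm = 5×174.5 + 6×224.5 + 8×274.5 + 9×324.5 + 17×374.5 + 9×424.5 + 6×474.5 + 7×524.5 = 24041.5
n = Σf = 67
Mean = 24041.5 / 67 = 358.8284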